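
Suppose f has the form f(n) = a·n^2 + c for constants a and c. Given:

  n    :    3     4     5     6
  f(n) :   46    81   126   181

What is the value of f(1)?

From f(3) = 46 and f(4) = 81: 9a + c = 46 and 16a + c = 81.
Subtracting: 7a = 35, so a = 5; then c = 46 − 5·9 = 1.
So f(n) = 5n² + 1, and f(1) = 6.

6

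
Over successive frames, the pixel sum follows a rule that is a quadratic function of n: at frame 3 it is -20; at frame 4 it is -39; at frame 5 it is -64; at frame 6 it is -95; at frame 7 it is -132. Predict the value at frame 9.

Write the value at n as u(n).
First differences: -19, -25, -31, -37. Second differences: -6, -6, -6.
Level-2 differences are constant, so u has degree 2.
Fitting a degree-2 polynomial gives u(n) = -3n² + 2n + 1.
Then u(9) = -224.

-224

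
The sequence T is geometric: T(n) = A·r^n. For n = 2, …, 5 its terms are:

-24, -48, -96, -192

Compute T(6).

Consecutive ratio: -48/(-24) = 2, and -96/(-48) = 2, so r = 2.
Then A·2^2 = -24 gives A = -6, and T(n) = -6·2^n.
T(6) = -6·2^6 = -384.

-384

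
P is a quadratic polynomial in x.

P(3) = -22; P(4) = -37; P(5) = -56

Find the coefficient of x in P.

Write P(x) = ax² + bx + c; the 3 given values yield a linear system in the 3 coefficients.
Solving, P(x) = -2x² - x - 1.
The coefficient of x is -1.

-1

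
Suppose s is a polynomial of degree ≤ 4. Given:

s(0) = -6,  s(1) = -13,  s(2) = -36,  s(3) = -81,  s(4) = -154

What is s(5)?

Write s(k) = ak^4 + bk³ + ck² + dk + e; the 5 given values yield a linear system in the 5 coefficients.
Solving, the leading coefficient vanishes, and s(k) = -k³ - 5k² - k - 6.
Then s(5) = -261.

-261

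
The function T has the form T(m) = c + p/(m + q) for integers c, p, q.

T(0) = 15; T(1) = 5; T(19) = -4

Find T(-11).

(T(m) − c)(m + q) = p for each data point; the three points give a linear system in c and q, then p follows.
Solving: c = -5, q = 1, p = 20, so T(m) = -5 + 20/(m + 1).
Then T(-11) = -5 + 20/(-10) = -7.

-7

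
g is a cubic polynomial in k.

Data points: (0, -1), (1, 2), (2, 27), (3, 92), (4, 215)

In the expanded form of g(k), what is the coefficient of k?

-2

First differences: 3, 25, 65, 123. Second differences: 22, 40, 58. Third differences: 18, 18.
Level-3 differences are constant, so g has degree 3.
Fitting a degree-3 polynomial gives g(k) = 3k³ + 2k² - 2k - 1.
The coefficient of k is -2.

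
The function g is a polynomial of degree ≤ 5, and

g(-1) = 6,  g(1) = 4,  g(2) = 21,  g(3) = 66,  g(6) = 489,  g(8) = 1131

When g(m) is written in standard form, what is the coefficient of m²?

Write g(m) = am^5 + bm^4 + cm³ + dm² + em + p; the 6 given values yield a linear system in the 6 coefficients.
Solving, the top 2 coefficients vanish, and g(m) = 2m³ + 2m² - 3m + 3.
The coefficient of m² is 2.

2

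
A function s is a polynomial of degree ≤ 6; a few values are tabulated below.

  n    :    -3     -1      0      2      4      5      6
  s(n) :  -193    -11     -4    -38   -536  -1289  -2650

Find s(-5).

Write s(n) = an^6 + bn^5 + cn^4 + dn³ + en² + pn + q; the 7 given values yield a linear system in the 7 coefficients.
Solving, the top 2 coefficients vanish, and s(n) = -2n^4 - 2n² + 3n - 4.
Then s(-5) = -1319.

-1319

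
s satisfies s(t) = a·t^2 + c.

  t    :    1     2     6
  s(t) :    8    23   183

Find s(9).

From s(1) = 8 and s(2) = 23: 1a + c = 8 and 4a + c = 23.
Subtracting: 3a = 15, so a = 5; then c = 8 − 5·1 = 3.
So s(t) = 5t² + 3, and s(9) = 408.

408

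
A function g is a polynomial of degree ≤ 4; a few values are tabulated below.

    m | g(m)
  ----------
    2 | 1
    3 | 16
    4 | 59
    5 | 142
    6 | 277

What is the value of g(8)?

751

First differences: 15, 43, 83, 135. Second differences: 28, 40, 52. Third differences: 12, 12.
Level-3 differences are constant, so g has degree 3.
Fitting a degree-3 polynomial gives g(m) = 2m³ - 4m² - 3m + 7.
Then g(8) = 751.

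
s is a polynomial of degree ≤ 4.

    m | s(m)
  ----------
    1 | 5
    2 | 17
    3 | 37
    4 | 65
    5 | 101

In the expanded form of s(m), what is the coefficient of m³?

0

First differences: 12, 20, 28, 36. Second differences: 8, 8, 8.
Level-2 differences are constant, so s has degree 2.
Fitting a degree-2 polynomial gives s(m) = 4m² + 1.
The coefficient of m³ is 0.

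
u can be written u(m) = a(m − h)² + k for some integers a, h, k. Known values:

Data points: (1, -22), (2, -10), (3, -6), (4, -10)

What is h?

First differences 12, 4, -4; second difference -8 = 2a, so a = -4.
Expanding, the m-coefficient is −2ah = 8h; matching it to the data gives h = 3, and then k = -6.
So u(m) = -4(m − 3)² − 6.
Hence h = 3.

3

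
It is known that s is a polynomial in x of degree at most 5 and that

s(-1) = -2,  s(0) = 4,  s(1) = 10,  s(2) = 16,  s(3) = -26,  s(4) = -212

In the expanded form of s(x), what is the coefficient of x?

2

First differences: 6, 6, 6, -42, -186. Second differences: 0, 0, -48, -144. Third differences: 0, -48, -96. Fourth differences: -48, -48.
Level-4 differences are constant, so s has degree 4.
Fitting a degree-4 polynomial gives s(x) = -2x^4 + 4x³ + 2x² + 2x + 4.
The coefficient of x is 2.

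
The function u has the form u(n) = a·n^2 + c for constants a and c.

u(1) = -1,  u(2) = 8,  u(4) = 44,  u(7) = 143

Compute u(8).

188

From u(1) = -1 and u(2) = 8: 1a + c = -1 and 4a + c = 8.
Subtracting: 3a = 9, so a = 3; then c = -1 − 3·1 = -4.
So u(n) = 3n² − 4, and u(8) = 188.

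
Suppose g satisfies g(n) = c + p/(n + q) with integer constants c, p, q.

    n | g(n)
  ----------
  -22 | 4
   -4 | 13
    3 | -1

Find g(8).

1

(g(n) − c)(n + q) = p for each data point; the three points give a linear system in c and q, then p follows.
Solving: c = 3, q = 2, p = -20, so g(n) = 3 − 20/(n + 2).
Then g(8) = 3 − 20/10 = 1.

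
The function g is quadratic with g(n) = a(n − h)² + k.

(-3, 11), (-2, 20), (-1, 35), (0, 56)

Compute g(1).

83

First differences 9, 15, 21; second difference 6 = 2a, so a = 3.
Expanding, the n-coefficient is −2ah = -6h; matching it to the data gives h = -4, and then k = 8.
So g(n) = 3(n + 4)² + 8.
g(1) = 3·5² + 8 = 83.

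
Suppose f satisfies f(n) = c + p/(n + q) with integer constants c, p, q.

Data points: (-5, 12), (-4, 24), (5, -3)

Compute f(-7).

(f(n) − c)(n + q) = p for each data point; the three points give a linear system in c and q, then p follows.
Solving: c = 0, q = 3, p = -24, so f(n) = -24/(n + 3).
Then f(-7) = 0 − 24/(-4) = 6.

6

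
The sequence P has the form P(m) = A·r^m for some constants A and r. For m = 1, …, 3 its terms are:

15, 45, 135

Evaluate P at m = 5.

1215

Consecutive ratio: 45/15 = 3, and 135/45 = 3, so r = 3.
Then A·3^1 = 15 gives A = 5, and P(m) = 5·3^m.
P(5) = 5·3^5 = 1215.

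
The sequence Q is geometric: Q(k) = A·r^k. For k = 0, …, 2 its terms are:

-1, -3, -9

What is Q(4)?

Consecutive ratio: -3/(-1) = 3, and -9/(-3) = 3, so r = 3.
Then A·3^0 = -1 gives A = -1, and Q(k) = -1·3^k.
Q(4) = -1·3^4 = -81.

-81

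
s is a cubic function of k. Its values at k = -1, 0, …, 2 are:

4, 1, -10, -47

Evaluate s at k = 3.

Write s(k) = ak³ + bk² + ck + d; the 4 given values yield a linear system in the 4 coefficients.
Solving, s(k) = -3k³ - 4k² - 4k + 1.
Then s(3) = -128.

-128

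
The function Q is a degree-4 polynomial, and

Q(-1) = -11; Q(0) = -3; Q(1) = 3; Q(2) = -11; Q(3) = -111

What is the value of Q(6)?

Write Q(n) = an^4 + bn³ + cn² + dn + e; the 5 given values yield a linear system in the 5 coefficients.
Solving, Q(n) = -2n^4 + n³ + n² + 6n - 3.
Then Q(6) = -2307.

-2307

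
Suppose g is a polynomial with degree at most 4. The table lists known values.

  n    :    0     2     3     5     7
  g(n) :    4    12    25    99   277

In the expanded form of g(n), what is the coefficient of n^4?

0

Write g(n) = an^4 + bn³ + cn² + dn + e; the 5 given values yield a linear system in the 5 coefficients.
Solving, the leading coefficient vanishes, and g(n) = n³ - 2n² + 4n + 4.
The coefficient of n^4 is 0.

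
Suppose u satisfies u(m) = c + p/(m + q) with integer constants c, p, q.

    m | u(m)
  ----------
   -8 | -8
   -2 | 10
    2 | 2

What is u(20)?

(u(m) − c)(m + q) = p for each data point; the three points give a linear system in c and q, then p follows.
Solving: c = -2, q = 4, p = 24, so u(m) = -2 + 24/(m + 4).
Then u(20) = -2 + 24/24 = -1.

-1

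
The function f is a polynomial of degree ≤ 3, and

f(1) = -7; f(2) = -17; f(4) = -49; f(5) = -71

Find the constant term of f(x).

-1

Write f(x) = ax³ + bx² + cx + d; the 4 given values yield a linear system in the 4 coefficients.
Solving, the leading coefficient vanishes, and f(x) = -2x² - 4x - 1.
The constant term is f(0) = -1.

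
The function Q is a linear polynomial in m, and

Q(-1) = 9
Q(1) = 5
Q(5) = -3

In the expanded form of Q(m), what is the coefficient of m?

-2

Write Q(m) = am + b; the 3 given values yield a linear system in the 2 coefficients.
Solving, Q(m) = -2m + 7.
The coefficient of m is -2.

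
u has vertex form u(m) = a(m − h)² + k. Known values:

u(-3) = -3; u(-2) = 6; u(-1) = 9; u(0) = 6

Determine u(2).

-18

First differences 9, 3, -3; second difference -6 = 2a, so a = -3.
Expanding, the m-coefficient is −2ah = 6h; matching it to the data gives h = -1, and then k = 9.
So u(m) = -3(m + 1)² + 9.
u(2) = -3·3² + 9 = -18.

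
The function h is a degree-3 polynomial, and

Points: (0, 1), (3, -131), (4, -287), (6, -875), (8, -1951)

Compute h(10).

Write h(k) = ak³ + bk² + ck + d; the 5 given values yield a linear system in the 4 coefficients.
Solving, h(k) = -3k³ - 7k² + 4k + 1.
Then h(10) = -3659.

-3659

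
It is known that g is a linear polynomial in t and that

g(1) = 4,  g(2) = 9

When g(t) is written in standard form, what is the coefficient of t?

Write g(t) = at + b; the 2 given values yield a linear system in the 2 coefficients.
Solving, g(t) = 5t - 1.
The coefficient of t is 5.

5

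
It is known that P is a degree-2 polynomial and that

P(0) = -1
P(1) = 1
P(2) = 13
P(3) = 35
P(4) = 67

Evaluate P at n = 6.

First differences: 2, 12, 22, 32. Second differences: 10, 10, 10.
Level-2 differences are constant, so P has degree 2.
Fitting a degree-2 polynomial gives P(n) = 5n² - 3n - 1.
Then P(6) = 161.

161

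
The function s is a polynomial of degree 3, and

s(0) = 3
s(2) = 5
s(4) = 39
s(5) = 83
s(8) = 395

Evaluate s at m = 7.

Write s(m) = am³ + bm² + cm + d; the 5 given values yield a linear system in the 4 coefficients.
Solving, s(m) = m³ - 2m² + m + 3.
Then s(7) = 255.

255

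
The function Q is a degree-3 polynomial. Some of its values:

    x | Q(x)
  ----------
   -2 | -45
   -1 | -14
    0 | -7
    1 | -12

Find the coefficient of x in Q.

-1

Write Q(x) = ax³ + bx² + cx + d; the 4 given values yield a linear system in the 4 coefficients.
Solving, Q(x) = 2x³ - 6x² - x - 7.
The coefficient of x is -1.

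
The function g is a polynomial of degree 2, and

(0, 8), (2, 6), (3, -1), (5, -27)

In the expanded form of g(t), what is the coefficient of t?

Write g(t) = at² + bt + c; the 4 given values yield a linear system in the 3 coefficients.
Solving, g(t) = -2t² + 3t + 8.
The coefficient of t is 3.

3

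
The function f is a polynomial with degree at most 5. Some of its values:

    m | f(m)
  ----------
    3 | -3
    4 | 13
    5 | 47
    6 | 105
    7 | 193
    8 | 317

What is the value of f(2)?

Write f(m) = am^5 + bm^4 + cm³ + dm² + em + p; the 6 given values yield a linear system in the 6 coefficients.
Solving, the top 2 coefficients vanish, and f(m) = m³ - 3m² - 3.
Then f(2) = -7.

-7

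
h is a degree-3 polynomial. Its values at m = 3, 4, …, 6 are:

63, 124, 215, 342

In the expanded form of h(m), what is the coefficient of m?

3

Write h(m) = am³ + bm² + cm + d; the 4 given values yield a linear system in the 4 coefficients.
Solving, h(m) = m³ + 3m² + 3m.
The coefficient of m is 3.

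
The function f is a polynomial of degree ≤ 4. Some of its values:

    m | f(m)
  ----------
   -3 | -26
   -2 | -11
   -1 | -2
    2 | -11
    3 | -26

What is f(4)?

Write f(m) = am^4 + bm³ + cm² + dm + e; the 5 given values yield a linear system in the 5 coefficients.
Solving, the top 2 coefficients vanish, and f(m) = -3m² + 1.
Then f(4) = -47.

-47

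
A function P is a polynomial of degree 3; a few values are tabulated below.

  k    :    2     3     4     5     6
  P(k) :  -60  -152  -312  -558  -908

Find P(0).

First differences: -92, -160, -246, -350. Second differences: -68, -86, -104. Third differences: -18, -18.
Level-3 differences are constant, so P has degree 3.
Fitting a degree-3 polynomial gives P(k) = -3k³ - 7k² - 8.
Then P(0) = -8.

-8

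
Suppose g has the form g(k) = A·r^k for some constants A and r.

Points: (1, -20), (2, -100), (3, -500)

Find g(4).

Consecutive ratio: -100/(-20) = 5, and -500/(-100) = 5, so r = 5.
Then A·5^1 = -20 gives A = -4, and g(k) = -4·5^k.
g(4) = -4·5^4 = -2500.

-2500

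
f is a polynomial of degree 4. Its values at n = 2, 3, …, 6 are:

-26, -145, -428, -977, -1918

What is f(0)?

8

Write f(n) = an^4 + bn³ + cn² + dn + e; the 5 given values yield a linear system in the 5 coefficients.
Solving, f(n) = -n^4 - 3n³ + 3n + 8.
Then f(0) = 8.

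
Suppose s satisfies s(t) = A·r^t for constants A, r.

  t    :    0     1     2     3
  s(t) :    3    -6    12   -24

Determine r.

-2

Consecutive ratio: -6/3 = -2, and 12/(-6) = -2, so r = -2.
Then A·(-2)^0 = 3 gives A = 3, and s(t) = 3·(-2)^t.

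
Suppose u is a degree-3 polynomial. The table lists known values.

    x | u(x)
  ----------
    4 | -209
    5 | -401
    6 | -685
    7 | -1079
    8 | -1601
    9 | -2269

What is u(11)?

-4115

Write u(x) = ax³ + bx² + cx + d; the 6 given values yield a linear system in the 4 coefficients.
Solving, u(x) = -3x³ - x² - 1.
Then u(11) = -4115.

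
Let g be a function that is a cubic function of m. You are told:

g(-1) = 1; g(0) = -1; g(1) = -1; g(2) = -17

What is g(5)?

-341

Write g(m) = am³ + bm² + cm + d; the 4 given values yield a linear system in the 4 coefficients.
Solving, g(m) = -3m³ + m² + 2m - 1.
Then g(5) = -341.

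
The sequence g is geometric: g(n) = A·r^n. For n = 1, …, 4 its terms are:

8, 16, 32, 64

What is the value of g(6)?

Consecutive ratio: 16/8 = 2, and 32/16 = 2, so r = 2.
Then A·2^1 = 8 gives A = 4, and g(n) = 4·2^n.
g(6) = 4·2^6 = 256.

256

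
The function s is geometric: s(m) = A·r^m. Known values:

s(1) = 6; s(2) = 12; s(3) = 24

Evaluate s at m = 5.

96

Consecutive ratio: 12/6 = 2, and 24/12 = 2, so r = 2.
Then A·2^1 = 6 gives A = 3, and s(m) = 3·2^m.
s(5) = 3·2^5 = 96.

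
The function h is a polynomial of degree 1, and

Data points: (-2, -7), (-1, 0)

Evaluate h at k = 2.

21

Write h(k) = ak + b; the 2 given values yield a linear system in the 2 coefficients.
Solving, h(k) = 7k + 7.
Then h(2) = 21.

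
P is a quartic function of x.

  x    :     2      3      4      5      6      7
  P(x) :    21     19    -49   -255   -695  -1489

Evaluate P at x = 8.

-2781

Write P(x) = ax^4 + bx³ + cx² + dx + e; the 6 given values yield a linear system in the 5 coefficients.
Solving, P(x) = -x^4 + 2x³ + 4x² + 5x - 5.
Then P(8) = -2781.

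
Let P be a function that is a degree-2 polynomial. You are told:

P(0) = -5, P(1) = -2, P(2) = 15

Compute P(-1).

Write P(t) = at² + bt + c; the 3 given values yield a linear system in the 3 coefficients.
Solving, P(t) = 7t² - 4t - 5.
Then P(-1) = 6.

6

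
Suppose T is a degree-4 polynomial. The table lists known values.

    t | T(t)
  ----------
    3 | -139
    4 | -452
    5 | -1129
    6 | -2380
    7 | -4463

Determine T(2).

Write T(t) = at^4 + bt³ + ct² + dt + e; the 5 given values yield a linear system in the 5 coefficients.
Solving, T(t) = -2t^4 + t³ - 4.
Then T(2) = -28.

-28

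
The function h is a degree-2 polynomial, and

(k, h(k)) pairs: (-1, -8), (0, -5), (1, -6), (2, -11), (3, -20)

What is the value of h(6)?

Write h(k) = ak² + bk + c; the 5 given values yield a linear system in the 3 coefficients.
Solving, h(k) = -2k² + k - 5.
Then h(6) = -71.

-71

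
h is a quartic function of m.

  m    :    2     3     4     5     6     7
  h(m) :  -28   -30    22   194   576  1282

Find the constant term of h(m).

First differences: -2, 52, 172, 382, 706. Second differences: 54, 120, 210, 324. Third differences: 66, 90, 114. Fourth differences: 24, 24.
Level-4 differences are constant, so h has degree 4.
Fitting a degree-4 polynomial gives h(m) = m^4 - 3m³ - m² - 5m - 6.
The constant term is h(0) = -6.

-6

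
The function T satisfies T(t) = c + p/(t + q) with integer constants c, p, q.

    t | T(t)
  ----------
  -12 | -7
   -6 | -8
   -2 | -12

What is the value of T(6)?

(T(t) − c)(t + q) = p for each data point; the three points give a linear system in c and q, then p follows.
Solving: c = -6, q = 0, p = 12, so T(t) = -6 + 12/(t + 0).
Then T(6) = -6 + 12/6 = -4.

-4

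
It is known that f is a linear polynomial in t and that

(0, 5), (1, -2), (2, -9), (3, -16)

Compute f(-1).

Write f(t) = at + b; the 4 given values yield a linear system in the 2 coefficients.
Solving, f(t) = -7t + 5.
Then f(-1) = 12.

12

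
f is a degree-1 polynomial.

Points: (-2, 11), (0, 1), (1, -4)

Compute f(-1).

Write f(t) = at + b; the 3 given values yield a linear system in the 2 coefficients.
Solving, f(t) = -5t + 1.
Then f(-1) = 6.

6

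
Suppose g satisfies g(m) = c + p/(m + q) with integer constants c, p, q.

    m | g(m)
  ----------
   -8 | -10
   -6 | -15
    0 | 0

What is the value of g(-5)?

-25

(g(m) − c)(m + q) = p for each data point; the three points give a linear system in c and q, then p follows.
Solving: c = -5, q = 4, p = 20, so g(m) = -5 + 20/(m + 4).
Then g(-5) = -5 + 20/(-1) = -25.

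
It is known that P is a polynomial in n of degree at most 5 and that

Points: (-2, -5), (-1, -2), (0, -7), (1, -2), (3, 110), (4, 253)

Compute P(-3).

-34

Write P(n) = an^5 + bn^4 + cn³ + dn² + en + p; the 6 given values yield a linear system in the 6 coefficients.
Solving, the top 2 coefficients vanish, and P(n) = 3n³ + 5n² - 3n - 7.
Then P(-3) = -34.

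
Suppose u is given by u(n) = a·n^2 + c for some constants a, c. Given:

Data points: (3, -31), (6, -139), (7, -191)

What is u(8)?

From u(3) = -31 and u(6) = -139: 9a + c = -31 and 36a + c = -139.
Subtracting: 27a = -108, so a = -4; then c = -31 − (-4)·9 = 5.
So u(n) = -4n² + 5, and u(8) = -251.

-251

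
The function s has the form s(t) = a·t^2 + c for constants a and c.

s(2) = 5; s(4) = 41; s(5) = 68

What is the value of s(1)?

-4

From s(2) = 5 and s(4) = 41: 4a + c = 5 and 16a + c = 41.
Subtracting: 12a = 36, so a = 3; then c = 5 − 3·4 = -7.
So s(t) = 3t² − 7, and s(1) = -4.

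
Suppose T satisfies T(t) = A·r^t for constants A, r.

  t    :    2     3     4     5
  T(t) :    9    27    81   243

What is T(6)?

Consecutive ratio: 27/9 = 3, and 81/27 = 3, so r = 3.
Then A·3^2 = 9 gives A = 1, and T(t) = 1·3^t.
T(6) = 1·3^6 = 729.

729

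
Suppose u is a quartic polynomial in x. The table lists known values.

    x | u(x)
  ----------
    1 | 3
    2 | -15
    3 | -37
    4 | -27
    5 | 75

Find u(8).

Write u(x) = ax^4 + bx³ + cx² + dx + e; the 5 given values yield a linear system in the 5 coefficients.
Solving, u(x) = x^4 - 4x³ - 3x² + 4x + 5.
Then u(8) = 1893.

1893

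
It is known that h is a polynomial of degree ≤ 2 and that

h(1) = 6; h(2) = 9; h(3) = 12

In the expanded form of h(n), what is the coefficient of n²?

0

First differences: 3, 3.
Level-1 differences are constant, so h has degree 1.
Fitting a degree-1 polynomial gives h(n) = 3n + 3.
The coefficient of n² is 0.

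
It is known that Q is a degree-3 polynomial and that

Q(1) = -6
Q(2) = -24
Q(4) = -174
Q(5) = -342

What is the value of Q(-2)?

Write Q(t) = at³ + bt² + ct + d; the 4 given values yield a linear system in the 4 coefficients.
Solving, Q(t) = -3t³ + 2t² - 3t - 2.
Then Q(-2) = 36.

36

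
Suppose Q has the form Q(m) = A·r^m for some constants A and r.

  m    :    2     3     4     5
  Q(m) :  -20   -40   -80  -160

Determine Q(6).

-320

Consecutive ratio: -40/(-20) = 2, and -80/(-40) = 2, so r = 2.
Then A·2^2 = -20 gives A = -5, and Q(m) = -5·2^m.
Q(6) = -5·2^6 = -320.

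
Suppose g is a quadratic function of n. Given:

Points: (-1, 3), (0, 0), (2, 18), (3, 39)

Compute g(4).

68

Write g(n) = an² + bn + c; the 4 given values yield a linear system in the 3 coefficients.
Solving, g(n) = 4n² + n.
Then g(4) = 68.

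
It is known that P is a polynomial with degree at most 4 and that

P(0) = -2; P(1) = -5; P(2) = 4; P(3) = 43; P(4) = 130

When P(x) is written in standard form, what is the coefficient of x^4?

0

First differences: -3, 9, 39, 87. Second differences: 12, 30, 48. Third differences: 18, 18.
Level-3 differences are constant, so P has degree 3.
Fitting a degree-3 polynomial gives P(x) = 3x³ - 3x² - 3x - 2.
The coefficient of x^4 is 0.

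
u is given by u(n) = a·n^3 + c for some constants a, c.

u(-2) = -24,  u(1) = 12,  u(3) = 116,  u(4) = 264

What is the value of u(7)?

From u(-2) = -24 and u(1) = 12: -8a + c = -24 and 1a + c = 12.
Subtracting: 9a = 36, so a = 4; then c = -24 − 4·(-8) = 8.
So u(n) = 4n³ + 8, and u(7) = 1380.

1380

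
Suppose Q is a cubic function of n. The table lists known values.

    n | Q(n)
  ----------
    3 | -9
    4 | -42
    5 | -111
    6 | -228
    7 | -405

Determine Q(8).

First differences: -33, -69, -117, -177. Second differences: -36, -48, -60. Third differences: -12, -12.
Level-3 differences are constant, so Q has degree 3.
Fitting a degree-3 polynomial gives Q(n) = -2n³ + 6n² - n - 6.
Then Q(8) = -654.

-654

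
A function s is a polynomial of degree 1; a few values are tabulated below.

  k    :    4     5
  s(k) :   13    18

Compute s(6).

Write s(k) = ak + b; the 2 given values yield a linear system in the 2 coefficients.
Solving, s(k) = 5k - 7.
Then s(6) = 23.

23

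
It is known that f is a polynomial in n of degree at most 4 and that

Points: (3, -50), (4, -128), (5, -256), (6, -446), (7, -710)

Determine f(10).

Write f(n) = an^4 + bn³ + cn² + dn + e; the 5 given values yield a linear system in the 5 coefficients.
Solving, the leading coefficient vanishes, and f(n) = -2n³ - n² + 3n + 4.
Then f(10) = -2066.

-2066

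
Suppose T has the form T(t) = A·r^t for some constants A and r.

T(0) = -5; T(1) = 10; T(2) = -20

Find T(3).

Consecutive ratio: 10/(-5) = -2, and -20/10 = -2, so r = -2.
Then A·(-2)^0 = -5 gives A = -5, and T(t) = -5·(-2)^t.
T(3) = -5·(-2)^3 = 40.

40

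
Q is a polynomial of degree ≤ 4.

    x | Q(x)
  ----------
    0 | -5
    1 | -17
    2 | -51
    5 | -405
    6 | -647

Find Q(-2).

Write Q(x) = ax^4 + bx³ + cx² + dx + e; the 5 given values yield a linear system in the 5 coefficients.
Solving, the leading coefficient vanishes, and Q(x) = -2x³ - 5x² - 5x - 5.
Then Q(-2) = 1.

1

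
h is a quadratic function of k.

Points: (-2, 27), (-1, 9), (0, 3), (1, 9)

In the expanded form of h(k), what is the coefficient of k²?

Write h(k) = ak² + bk + c; the 4 given values yield a linear system in the 3 coefficients.
Solving, h(k) = 6k² + 3.
The coefficient of k² is 6.

6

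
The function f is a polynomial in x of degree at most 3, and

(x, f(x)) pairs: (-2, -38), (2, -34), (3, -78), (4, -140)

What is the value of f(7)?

Write f(x) = ax³ + bx² + cx + d; the 4 given values yield a linear system in the 4 coefficients.
Solving, the leading coefficient vanishes, and f(x) = -9x² + x.
Then f(7) = -434.

-434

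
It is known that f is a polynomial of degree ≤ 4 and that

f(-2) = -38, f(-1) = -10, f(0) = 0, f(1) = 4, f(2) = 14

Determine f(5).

200

First differences: 28, 10, 4, 10. Second differences: -18, -6, 6. Third differences: 12, 12.
Level-3 differences are constant, so f has degree 3.
Fitting a degree-3 polynomial gives f(k) = 2k³ - 3k² + 5k.
Then f(5) = 200.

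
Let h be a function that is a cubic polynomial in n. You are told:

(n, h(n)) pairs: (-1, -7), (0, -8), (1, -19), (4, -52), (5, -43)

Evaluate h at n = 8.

Write h(n) = an³ + bn² + cn + d; the 5 given values yield a linear system in the 4 coefficients.
Solving, h(n) = n³ - 5n² - 7n - 8.
Then h(8) = 128.

128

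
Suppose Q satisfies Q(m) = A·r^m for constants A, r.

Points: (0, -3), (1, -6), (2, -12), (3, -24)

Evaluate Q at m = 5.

Consecutive ratio: -6/(-3) = 2, and -12/(-6) = 2, so r = 2.
Then A·2^0 = -3 gives A = -3, and Q(m) = -3·2^m.
Q(5) = -3·2^5 = -96.

-96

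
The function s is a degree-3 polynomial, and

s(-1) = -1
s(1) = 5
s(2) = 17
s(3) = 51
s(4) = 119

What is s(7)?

Write s(t) = at³ + bt² + ct + d; the 5 given values yield a linear system in the 4 coefficients.
Solving, s(t) = 2t³ - t² + t + 3.
Then s(7) = 647.

647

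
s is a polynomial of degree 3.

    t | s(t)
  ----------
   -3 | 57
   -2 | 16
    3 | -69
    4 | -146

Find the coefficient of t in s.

-3

Write s(t) = at³ + bt² + ct + d; the 4 given values yield a linear system in the 4 coefficients.
Solving, s(t) = -2t³ - 3t - 6.
The coefficient of t is -3.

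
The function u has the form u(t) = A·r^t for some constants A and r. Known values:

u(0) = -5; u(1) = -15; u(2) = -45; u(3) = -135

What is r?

Consecutive ratio: -15/(-5) = 3, and -45/(-15) = 3, so r = 3.
Then A·3^0 = -5 gives A = -5, and u(t) = -5·3^t.

3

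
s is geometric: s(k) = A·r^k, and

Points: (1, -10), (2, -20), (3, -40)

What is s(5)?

-160

Consecutive ratio: -20/(-10) = 2, and -40/(-20) = 2, so r = 2.
Then A·2^1 = -10 gives A = -5, and s(k) = -5·2^k.
s(5) = -5·2^5 = -160.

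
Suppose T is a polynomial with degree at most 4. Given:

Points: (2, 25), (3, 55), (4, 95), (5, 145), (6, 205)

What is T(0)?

First differences: 30, 40, 50, 60. Second differences: 10, 10, 10.
Level-2 differences are constant, so T has degree 2.
Fitting a degree-2 polynomial gives T(m) = 5m² + 5m - 5.
The constant term is T(0) = -5.

-5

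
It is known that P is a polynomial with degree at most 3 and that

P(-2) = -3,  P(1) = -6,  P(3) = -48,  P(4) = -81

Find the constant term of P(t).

3

Write P(t) = at³ + bt² + ct + d; the 4 given values yield a linear system in the 4 coefficients.
Solving, the leading coefficient vanishes, and P(t) = -4t² - 5t + 3.
The constant term is P(0) = 3.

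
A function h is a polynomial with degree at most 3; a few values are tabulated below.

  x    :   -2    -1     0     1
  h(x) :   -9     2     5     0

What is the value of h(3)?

-34

First differences: 11, 3, -5. Second differences: -8, -8.
Level-2 differences are constant, so h has degree 2.
Fitting a degree-2 polynomial gives h(x) = -4x² - x + 5.
Then h(3) = -34.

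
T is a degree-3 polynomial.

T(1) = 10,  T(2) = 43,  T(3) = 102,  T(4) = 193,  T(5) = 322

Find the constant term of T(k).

-3

First differences: 33, 59, 91, 129. Second differences: 26, 32, 38. Third differences: 6, 6.
Level-3 differences are constant, so T has degree 3.
Fitting a degree-3 polynomial gives T(k) = k³ + 7k² + 5k - 3.
The constant term is T(0) = -3.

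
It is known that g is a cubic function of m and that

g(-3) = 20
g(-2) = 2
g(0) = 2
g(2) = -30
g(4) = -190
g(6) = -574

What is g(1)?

Write g(m) = am³ + bm² + cm + d; the 6 given values yield a linear system in the 4 coefficients.
Solving, g(m) = -2m³ - 4m² + 2.
Then g(1) = -4.

-4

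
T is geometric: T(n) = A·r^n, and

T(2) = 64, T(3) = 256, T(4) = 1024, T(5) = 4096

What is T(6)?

Consecutive ratio: 256/64 = 4, and 1024/256 = 4, so r = 4.
Then A·4^2 = 64 gives A = 4, and T(n) = 4·4^n.
T(6) = 4·4^6 = 16384.

16384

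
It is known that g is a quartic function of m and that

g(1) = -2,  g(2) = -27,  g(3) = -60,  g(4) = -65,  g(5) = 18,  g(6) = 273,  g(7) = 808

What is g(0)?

3

Write g(m) = am^4 + bm³ + cm² + dm + e; the 7 given values yield a linear system in the 5 coefficients.
Solving, g(m) = m^4 - 4m³ - 5m² + 3m + 3.
Then g(0) = 3.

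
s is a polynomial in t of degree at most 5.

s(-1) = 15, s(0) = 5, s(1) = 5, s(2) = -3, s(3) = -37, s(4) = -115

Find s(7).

Write s(t) = at^5 + bt^4 + ct³ + dt² + et + p; the 6 given values yield a linear system in the 6 coefficients.
Solving, the top 2 coefficients vanish, and s(t) = -3t³ + 5t² - 2t + 5.
Then s(7) = -793.

-793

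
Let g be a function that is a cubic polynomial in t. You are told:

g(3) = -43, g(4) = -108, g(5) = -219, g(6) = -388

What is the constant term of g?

-4

Write g(t) = at³ + bt² + ct + d; the 4 given values yield a linear system in the 4 coefficients.
Solving, g(t) = -2t³ + t² + 2t - 4.
The constant term is g(0) = -4.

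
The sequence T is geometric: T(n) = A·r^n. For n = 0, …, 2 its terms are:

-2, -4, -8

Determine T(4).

-32

Consecutive ratio: -4/(-2) = 2, and -8/(-4) = 2, so r = 2.
Then A·2^0 = -2 gives A = -2, and T(n) = -2·2^n.
T(4) = -2·2^4 = -32.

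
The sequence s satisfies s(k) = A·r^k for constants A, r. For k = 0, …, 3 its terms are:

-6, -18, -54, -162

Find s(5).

Consecutive ratio: -18/(-6) = 3, and -54/(-18) = 3, so r = 3.
Then A·3^0 = -6 gives A = -6, and s(k) = -6·3^k.
s(5) = -6·3^5 = -1458.

-1458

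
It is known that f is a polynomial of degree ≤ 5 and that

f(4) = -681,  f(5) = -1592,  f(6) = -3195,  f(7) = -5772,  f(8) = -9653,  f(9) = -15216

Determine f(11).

First differences: -911, -1603, -2577, -3881, -5563. Second differences: -692, -974, -1304, -1682. Third differences: -282, -330, -378. Fourth differences: -48, -48.
Level-4 differences are constant, so f has degree 4.
Fitting a degree-4 polynomial gives f(n) = -2n^4 - 3n³ + n² + n + 3.
Then f(11) = -33140.

-33140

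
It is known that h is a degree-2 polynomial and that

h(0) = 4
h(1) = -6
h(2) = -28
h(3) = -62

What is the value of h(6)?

First differences: -10, -22, -34. Second differences: -12, -12.
Level-2 differences are constant, so h has degree 2.
Fitting a degree-2 polynomial gives h(k) = -6k² - 4k + 4.
Then h(6) = -236.

-236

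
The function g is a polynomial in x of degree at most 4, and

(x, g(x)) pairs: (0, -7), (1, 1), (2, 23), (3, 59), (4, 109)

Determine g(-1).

-1

First differences: 8, 22, 36, 50. Second differences: 14, 14, 14.
Level-2 differences are constant, so g has degree 2.
Fitting a degree-2 polynomial gives g(x) = 7x² + x - 7.
Then g(-1) = -1.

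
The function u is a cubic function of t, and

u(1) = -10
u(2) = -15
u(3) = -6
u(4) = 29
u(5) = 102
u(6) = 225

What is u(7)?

410

First differences: -5, 9, 35, 73, 123. Second differences: 14, 26, 38, 50. Third differences: 12, 12, 12.
Level-3 differences are constant, so u has degree 3.
Fitting a degree-3 polynomial gives u(t) = 2t³ - 5t² - 4t - 3.
Then u(7) = 410.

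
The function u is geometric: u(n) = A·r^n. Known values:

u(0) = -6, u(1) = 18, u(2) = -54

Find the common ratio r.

Consecutive ratio: 18/(-6) = -3, and -54/18 = -3, so r = -3.
Then A·(-3)^0 = -6 gives A = -6, and u(n) = -6·(-3)^n.

-3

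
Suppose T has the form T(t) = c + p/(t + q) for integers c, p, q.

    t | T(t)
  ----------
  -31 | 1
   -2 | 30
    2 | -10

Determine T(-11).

3

(T(t) − c)(t + q) = p for each data point; the three points give a linear system in c and q, then p follows.
Solving: c = 0, q = 1, p = -30, so T(t) = -30/(t + 1).
Then T(-11) = 0 − 30/(-10) = 3.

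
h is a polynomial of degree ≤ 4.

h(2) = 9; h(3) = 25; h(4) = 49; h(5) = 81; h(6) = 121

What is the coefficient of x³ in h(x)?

0

First differences: 16, 24, 32, 40. Second differences: 8, 8, 8.
Level-2 differences are constant, so h has degree 2.
Fitting a degree-2 polynomial gives h(x) = 4x² - 4x + 1.
The coefficient of x³ is 0.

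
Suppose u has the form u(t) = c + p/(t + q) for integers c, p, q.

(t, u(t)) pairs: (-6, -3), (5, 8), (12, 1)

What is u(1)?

-10

(u(t) − c)(t + q) = p for each data point; the three points give a linear system in c and q, then p follows.
Solving: c = -1, q = -3, p = 18, so u(t) = -1 + 18/(t − 3).
Then u(1) = -1 + 18/(-2) = -10.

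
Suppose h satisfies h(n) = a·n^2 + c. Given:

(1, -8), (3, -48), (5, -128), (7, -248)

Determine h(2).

-23

From h(1) = -8 and h(3) = -48: 1a + c = -8 and 9a + c = -48.
Subtracting: 8a = -40, so a = -5; then c = -8 − (-5)·1 = -3.
So h(n) = -5n² − 3, and h(2) = -23.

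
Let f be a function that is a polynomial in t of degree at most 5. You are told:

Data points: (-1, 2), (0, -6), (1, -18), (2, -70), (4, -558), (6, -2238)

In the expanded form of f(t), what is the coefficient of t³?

-4

Write f(t) = at^5 + bt^4 + ct³ + dt² + et + p; the 6 given values yield a linear system in the 6 coefficients.
Solving, the leading coefficient vanishes, and f(t) = -t^4 - 4t³ - t² - 6t - 6.
The coefficient of t³ is -4.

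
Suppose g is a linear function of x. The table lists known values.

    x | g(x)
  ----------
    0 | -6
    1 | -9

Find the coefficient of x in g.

-3

Write g(x) = ax + b; the 2 given values yield a linear system in the 2 coefficients.
Solving, g(x) = -3x - 6.
The coefficient of x is -3.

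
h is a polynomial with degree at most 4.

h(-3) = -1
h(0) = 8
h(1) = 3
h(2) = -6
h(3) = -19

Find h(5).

Write h(k) = ak^4 + bk³ + ck² + dk + e; the 5 given values yield a linear system in the 5 coefficients.
Solving, the top 2 coefficients vanish, and h(k) = -2k² - 3k + 8.
Then h(5) = -57.

-57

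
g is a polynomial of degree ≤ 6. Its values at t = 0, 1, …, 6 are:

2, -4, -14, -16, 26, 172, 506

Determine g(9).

First differences: -6, -10, -2, 42, 146, 334. Second differences: -4, 8, 44, 104, 188. Third differences: 12, 36, 60, 84. Fourth differences: 24, 24, 24.
Level-4 differences are constant, so g has degree 4.
Fitting a degree-4 polynomial gives g(t) = t^4 - 4t³ + 3t² - 6t + 2.
Then g(9) = 3836.

3836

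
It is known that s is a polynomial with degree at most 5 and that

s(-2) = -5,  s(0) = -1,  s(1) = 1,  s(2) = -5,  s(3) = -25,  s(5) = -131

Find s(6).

Write s(k) = ak^5 + bk^4 + ck³ + dk² + ek + p; the 6 given values yield a linear system in the 6 coefficients.
Solving, the top 2 coefficients vanish, and s(k) = -k³ - k² + 4k - 1.
Then s(6) = -229.

-229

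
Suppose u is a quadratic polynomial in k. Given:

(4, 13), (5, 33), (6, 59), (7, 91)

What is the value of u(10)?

Write u(k) = ak² + bk + c; the 4 given values yield a linear system in the 3 coefficients.
Solving, u(k) = 3k² - 7k - 7.
Then u(10) = 223.

223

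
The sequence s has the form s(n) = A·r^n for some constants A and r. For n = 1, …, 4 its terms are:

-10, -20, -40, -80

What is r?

2

Consecutive ratio: -20/(-10) = 2, and -40/(-20) = 2, so r = 2.
Then A·2^1 = -10 gives A = -5, and s(n) = -5·2^n.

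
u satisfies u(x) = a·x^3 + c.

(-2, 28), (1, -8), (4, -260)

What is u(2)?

From u(-2) = 28 and u(1) = -8: -8a + c = 28 and 1a + c = -8.
Subtracting: 9a = -36, so a = -4; then c = 28 − (-4)·(-8) = -4.
So u(x) = -4x³ − 4, and u(2) = -36.

-36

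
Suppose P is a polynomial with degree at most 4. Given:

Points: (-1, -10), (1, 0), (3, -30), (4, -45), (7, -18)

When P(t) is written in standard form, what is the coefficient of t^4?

0

Write P(t) = at^4 + bt³ + ct² + dt + e; the 5 given values yield a linear system in the 5 coefficients.
Solving, the leading coefficient vanishes, and P(t) = t³ - 8t² + 4t + 3.
The coefficient of t^4 is 0.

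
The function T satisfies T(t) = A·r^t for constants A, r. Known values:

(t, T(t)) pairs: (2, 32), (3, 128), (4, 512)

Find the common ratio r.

Consecutive ratio: 128/32 = 4, and 512/128 = 4, so r = 4.
Then A·4^2 = 32 gives A = 2, and T(t) = 2·4^t.

4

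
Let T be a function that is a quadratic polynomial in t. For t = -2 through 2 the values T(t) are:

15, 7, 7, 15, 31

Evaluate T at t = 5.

127

First differences: -8, 0, 8, 16. Second differences: 8, 8, 8.
Level-2 differences are constant, so T has degree 2.
Fitting a degree-2 polynomial gives T(t) = 4t² + 4t + 7.
Then T(5) = 127.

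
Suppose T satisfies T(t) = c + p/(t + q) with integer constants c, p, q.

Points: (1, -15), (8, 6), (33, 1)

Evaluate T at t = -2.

-6

(T(t) − c)(t + q) = p for each data point; the three points give a linear system in c and q, then p follows.
Solving: c = 0, q = -3, p = 30, so T(t) = 30/(t − 3).
Then T(-2) = 0 + 30/(-5) = -6.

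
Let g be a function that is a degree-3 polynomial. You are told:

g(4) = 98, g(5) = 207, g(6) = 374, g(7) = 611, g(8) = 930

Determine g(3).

35

First differences: 109, 167, 237, 319. Second differences: 58, 70, 82. Third differences: 12, 12.
Level-3 differences are constant, so g has degree 3.
Fitting a degree-3 polynomial gives g(n) = 2n³ - n² - 4n + 2.
Then g(3) = 35.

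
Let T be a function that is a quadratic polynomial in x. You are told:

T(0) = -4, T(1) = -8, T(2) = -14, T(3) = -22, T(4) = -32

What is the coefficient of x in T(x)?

Write T(x) = ax² + bx + c; the 5 given values yield a linear system in the 3 coefficients.
Solving, T(x) = -x² - 3x - 4.
The coefficient of x is -3.

-3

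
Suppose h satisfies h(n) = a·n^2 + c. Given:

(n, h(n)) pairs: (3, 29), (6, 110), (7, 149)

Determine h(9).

From h(3) = 29 and h(6) = 110: 9a + c = 29 and 36a + c = 110.
Subtracting: 27a = 81, so a = 3; then c = 29 − 3·9 = 2.
So h(n) = 3n² + 2, and h(9) = 245.

245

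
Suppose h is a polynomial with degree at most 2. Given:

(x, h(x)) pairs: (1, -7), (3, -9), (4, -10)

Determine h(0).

Write h(x) = ax² + bx + c; the 3 given values yield a linear system in the 3 coefficients.
Solving, the leading coefficient vanishes, and h(x) = -x - 6.
Then h(0) = -6.

-6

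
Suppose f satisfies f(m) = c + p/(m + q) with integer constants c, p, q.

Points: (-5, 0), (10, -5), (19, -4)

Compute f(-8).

-1

(f(m) − c)(m + q) = p for each data point; the three points give a linear system in c and q, then p follows.
Solving: c = -3, q = -1, p = -18, so f(m) = -3 − 18/(m − 1).
Then f(-8) = -3 − 18/(-9) = -1.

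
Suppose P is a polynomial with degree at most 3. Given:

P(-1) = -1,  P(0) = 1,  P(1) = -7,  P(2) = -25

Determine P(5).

-139

First differences: 2, -8, -18. Second differences: -10, -10.
Level-2 differences are constant, so P has degree 2.
Fitting a degree-2 polynomial gives P(x) = -5x² - 3x + 1.
Then P(5) = -139.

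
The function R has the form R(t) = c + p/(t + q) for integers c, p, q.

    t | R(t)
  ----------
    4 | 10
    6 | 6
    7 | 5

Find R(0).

-30

(R(t) − c)(t + q) = p for each data point; the three points give a linear system in c and q, then p follows.
Solving: c = 0, q = -1, p = 30, so R(t) = 30/(t − 1).
Then R(0) = 0 + 30/(-1) = -30.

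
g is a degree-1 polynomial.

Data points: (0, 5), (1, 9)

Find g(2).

Write g(k) = ak + b; the 2 given values yield a linear system in the 2 coefficients.
Solving, g(k) = 4k + 5.
Then g(2) = 13.

13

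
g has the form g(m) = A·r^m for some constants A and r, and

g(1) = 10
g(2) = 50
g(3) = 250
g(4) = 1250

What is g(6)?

Consecutive ratio: 50/10 = 5, and 250/50 = 5, so r = 5.
Then A·5^1 = 10 gives A = 2, and g(m) = 2·5^m.
g(6) = 2·5^6 = 31250.

31250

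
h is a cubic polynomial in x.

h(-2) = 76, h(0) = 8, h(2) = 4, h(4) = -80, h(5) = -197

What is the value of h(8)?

Write h(x) = ax³ + bx² + cx + d; the 5 given values yield a linear system in the 4 coefficients.
Solving, h(x) = -3x³ + 8x² - 6x + 8.
Then h(8) = -1064.

-1064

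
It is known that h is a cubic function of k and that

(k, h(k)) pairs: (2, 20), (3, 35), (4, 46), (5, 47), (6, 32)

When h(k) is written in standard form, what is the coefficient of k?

First differences: 15, 11, 1, -15. Second differences: -4, -10, -16. Third differences: -6, -6.
Level-3 differences are constant, so h has degree 3.
Fitting a degree-3 polynomial gives h(k) = -k³ + 7k² - k + 2.
The coefficient of k is -1.

-1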